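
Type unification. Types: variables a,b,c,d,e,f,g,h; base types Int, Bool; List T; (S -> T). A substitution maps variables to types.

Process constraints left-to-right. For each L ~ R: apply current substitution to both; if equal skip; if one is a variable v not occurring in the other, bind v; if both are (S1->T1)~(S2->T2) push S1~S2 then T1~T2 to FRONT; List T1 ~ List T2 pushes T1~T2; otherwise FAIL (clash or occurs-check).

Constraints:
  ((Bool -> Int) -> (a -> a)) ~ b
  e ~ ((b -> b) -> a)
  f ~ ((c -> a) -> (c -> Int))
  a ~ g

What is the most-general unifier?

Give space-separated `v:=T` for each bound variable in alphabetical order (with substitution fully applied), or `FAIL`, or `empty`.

Answer: a:=g b:=((Bool -> Int) -> (g -> g)) e:=((((Bool -> Int) -> (g -> g)) -> ((Bool -> Int) -> (g -> g))) -> g) f:=((c -> g) -> (c -> Int))

Derivation:
step 1: unify ((Bool -> Int) -> (a -> a)) ~ b  [subst: {-} | 3 pending]
  bind b := ((Bool -> Int) -> (a -> a))
step 2: unify e ~ ((((Bool -> Int) -> (a -> a)) -> ((Bool -> Int) -> (a -> a))) -> a)  [subst: {b:=((Bool -> Int) -> (a -> a))} | 2 pending]
  bind e := ((((Bool -> Int) -> (a -> a)) -> ((Bool -> Int) -> (a -> a))) -> a)
step 3: unify f ~ ((c -> a) -> (c -> Int))  [subst: {b:=((Bool -> Int) -> (a -> a)), e:=((((Bool -> Int) -> (a -> a)) -> ((Bool -> Int) -> (a -> a))) -> a)} | 1 pending]
  bind f := ((c -> a) -> (c -> Int))
step 4: unify a ~ g  [subst: {b:=((Bool -> Int) -> (a -> a)), e:=((((Bool -> Int) -> (a -> a)) -> ((Bool -> Int) -> (a -> a))) -> a), f:=((c -> a) -> (c -> Int))} | 0 pending]
  bind a := g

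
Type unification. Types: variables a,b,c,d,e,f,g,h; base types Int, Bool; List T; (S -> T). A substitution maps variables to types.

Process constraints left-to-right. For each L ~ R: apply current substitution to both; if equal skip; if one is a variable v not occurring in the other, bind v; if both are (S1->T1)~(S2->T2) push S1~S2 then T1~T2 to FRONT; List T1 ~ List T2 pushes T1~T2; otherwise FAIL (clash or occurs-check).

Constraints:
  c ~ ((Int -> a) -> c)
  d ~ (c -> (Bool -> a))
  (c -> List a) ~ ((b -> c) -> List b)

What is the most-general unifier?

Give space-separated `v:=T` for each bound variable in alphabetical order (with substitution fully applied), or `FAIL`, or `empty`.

step 1: unify c ~ ((Int -> a) -> c)  [subst: {-} | 2 pending]
  occurs-check fail: c in ((Int -> a) -> c)

Answer: FAIL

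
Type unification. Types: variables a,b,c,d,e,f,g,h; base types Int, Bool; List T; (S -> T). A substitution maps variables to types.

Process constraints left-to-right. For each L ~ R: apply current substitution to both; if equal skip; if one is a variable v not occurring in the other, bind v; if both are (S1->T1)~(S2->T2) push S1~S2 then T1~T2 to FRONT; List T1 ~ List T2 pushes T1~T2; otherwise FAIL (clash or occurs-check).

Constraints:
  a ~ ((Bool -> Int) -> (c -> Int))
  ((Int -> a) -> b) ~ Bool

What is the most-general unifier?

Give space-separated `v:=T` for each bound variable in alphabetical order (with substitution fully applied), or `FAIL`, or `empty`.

step 1: unify a ~ ((Bool -> Int) -> (c -> Int))  [subst: {-} | 1 pending]
  bind a := ((Bool -> Int) -> (c -> Int))
step 2: unify ((Int -> ((Bool -> Int) -> (c -> Int))) -> b) ~ Bool  [subst: {a:=((Bool -> Int) -> (c -> Int))} | 0 pending]
  clash: ((Int -> ((Bool -> Int) -> (c -> Int))) -> b) vs Bool

Answer: FAIL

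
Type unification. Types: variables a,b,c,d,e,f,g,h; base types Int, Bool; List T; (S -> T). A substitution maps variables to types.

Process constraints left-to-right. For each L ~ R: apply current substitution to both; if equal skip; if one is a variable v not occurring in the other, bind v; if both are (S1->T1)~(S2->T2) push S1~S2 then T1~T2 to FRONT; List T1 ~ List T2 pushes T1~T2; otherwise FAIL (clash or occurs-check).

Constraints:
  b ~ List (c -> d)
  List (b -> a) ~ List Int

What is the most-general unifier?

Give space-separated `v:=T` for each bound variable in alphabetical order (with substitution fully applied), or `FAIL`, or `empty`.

Answer: FAIL

Derivation:
step 1: unify b ~ List (c -> d)  [subst: {-} | 1 pending]
  bind b := List (c -> d)
step 2: unify List (List (c -> d) -> a) ~ List Int  [subst: {b:=List (c -> d)} | 0 pending]
  -> decompose List: push (List (c -> d) -> a)~Int
step 3: unify (List (c -> d) -> a) ~ Int  [subst: {b:=List (c -> d)} | 0 pending]
  clash: (List (c -> d) -> a) vs Int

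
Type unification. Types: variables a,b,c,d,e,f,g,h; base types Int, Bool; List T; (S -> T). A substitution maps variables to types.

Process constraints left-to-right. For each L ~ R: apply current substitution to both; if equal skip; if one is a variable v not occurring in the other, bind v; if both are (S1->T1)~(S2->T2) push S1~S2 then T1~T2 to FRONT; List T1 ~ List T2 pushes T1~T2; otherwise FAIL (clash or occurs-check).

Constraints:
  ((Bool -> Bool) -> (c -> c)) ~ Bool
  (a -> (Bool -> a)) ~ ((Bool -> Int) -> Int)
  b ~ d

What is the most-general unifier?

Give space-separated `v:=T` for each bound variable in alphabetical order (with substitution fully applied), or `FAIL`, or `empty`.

Answer: FAIL

Derivation:
step 1: unify ((Bool -> Bool) -> (c -> c)) ~ Bool  [subst: {-} | 2 pending]
  clash: ((Bool -> Bool) -> (c -> c)) vs Bool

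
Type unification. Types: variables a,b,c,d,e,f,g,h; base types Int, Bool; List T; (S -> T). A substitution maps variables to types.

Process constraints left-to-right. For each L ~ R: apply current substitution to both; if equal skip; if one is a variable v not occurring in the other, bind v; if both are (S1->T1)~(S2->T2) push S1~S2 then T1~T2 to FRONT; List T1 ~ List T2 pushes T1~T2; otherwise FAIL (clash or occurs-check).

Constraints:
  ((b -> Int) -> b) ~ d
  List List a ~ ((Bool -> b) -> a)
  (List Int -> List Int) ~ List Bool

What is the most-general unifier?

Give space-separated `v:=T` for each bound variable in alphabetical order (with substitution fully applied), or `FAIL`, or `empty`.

step 1: unify ((b -> Int) -> b) ~ d  [subst: {-} | 2 pending]
  bind d := ((b -> Int) -> b)
step 2: unify List List a ~ ((Bool -> b) -> a)  [subst: {d:=((b -> Int) -> b)} | 1 pending]
  clash: List List a vs ((Bool -> b) -> a)

Answer: FAIL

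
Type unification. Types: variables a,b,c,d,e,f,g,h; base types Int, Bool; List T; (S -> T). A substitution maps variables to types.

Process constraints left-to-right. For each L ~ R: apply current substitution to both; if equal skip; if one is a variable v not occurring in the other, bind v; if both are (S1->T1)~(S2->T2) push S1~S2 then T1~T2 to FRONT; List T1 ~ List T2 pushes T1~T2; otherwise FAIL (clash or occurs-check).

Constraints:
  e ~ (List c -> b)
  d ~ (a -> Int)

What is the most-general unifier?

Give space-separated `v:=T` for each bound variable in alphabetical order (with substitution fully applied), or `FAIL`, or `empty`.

step 1: unify e ~ (List c -> b)  [subst: {-} | 1 pending]
  bind e := (List c -> b)
step 2: unify d ~ (a -> Int)  [subst: {e:=(List c -> b)} | 0 pending]
  bind d := (a -> Int)

Answer: d:=(a -> Int) e:=(List c -> b)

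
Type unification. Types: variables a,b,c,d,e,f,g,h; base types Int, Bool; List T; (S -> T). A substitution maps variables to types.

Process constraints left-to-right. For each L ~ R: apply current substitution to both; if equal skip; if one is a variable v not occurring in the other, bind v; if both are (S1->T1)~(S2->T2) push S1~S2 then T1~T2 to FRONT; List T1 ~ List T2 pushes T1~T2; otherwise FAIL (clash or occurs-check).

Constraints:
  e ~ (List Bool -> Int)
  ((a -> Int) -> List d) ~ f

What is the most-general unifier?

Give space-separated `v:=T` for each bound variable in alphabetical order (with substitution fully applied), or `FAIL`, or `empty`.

Answer: e:=(List Bool -> Int) f:=((a -> Int) -> List d)

Derivation:
step 1: unify e ~ (List Bool -> Int)  [subst: {-} | 1 pending]
  bind e := (List Bool -> Int)
step 2: unify ((a -> Int) -> List d) ~ f  [subst: {e:=(List Bool -> Int)} | 0 pending]
  bind f := ((a -> Int) -> List d)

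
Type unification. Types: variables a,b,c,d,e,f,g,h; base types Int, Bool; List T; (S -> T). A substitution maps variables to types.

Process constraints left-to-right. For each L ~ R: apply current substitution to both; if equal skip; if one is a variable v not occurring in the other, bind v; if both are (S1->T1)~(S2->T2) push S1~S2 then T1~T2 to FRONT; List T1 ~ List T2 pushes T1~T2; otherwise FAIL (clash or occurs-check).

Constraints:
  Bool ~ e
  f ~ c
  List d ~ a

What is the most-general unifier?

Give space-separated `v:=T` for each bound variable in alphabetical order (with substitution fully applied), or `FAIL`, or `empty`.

Answer: a:=List d e:=Bool f:=c

Derivation:
step 1: unify Bool ~ e  [subst: {-} | 2 pending]
  bind e := Bool
step 2: unify f ~ c  [subst: {e:=Bool} | 1 pending]
  bind f := c
step 3: unify List d ~ a  [subst: {e:=Bool, f:=c} | 0 pending]
  bind a := List d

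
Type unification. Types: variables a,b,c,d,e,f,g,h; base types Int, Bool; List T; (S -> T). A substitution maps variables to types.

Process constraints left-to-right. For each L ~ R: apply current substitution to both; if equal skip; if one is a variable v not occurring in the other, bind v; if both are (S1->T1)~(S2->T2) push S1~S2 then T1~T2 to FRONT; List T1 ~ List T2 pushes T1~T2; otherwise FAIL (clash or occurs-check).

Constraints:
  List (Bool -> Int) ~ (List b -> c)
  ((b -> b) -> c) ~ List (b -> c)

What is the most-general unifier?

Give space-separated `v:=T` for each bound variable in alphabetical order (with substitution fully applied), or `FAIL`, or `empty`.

step 1: unify List (Bool -> Int) ~ (List b -> c)  [subst: {-} | 1 pending]
  clash: List (Bool -> Int) vs (List b -> c)

Answer: FAIL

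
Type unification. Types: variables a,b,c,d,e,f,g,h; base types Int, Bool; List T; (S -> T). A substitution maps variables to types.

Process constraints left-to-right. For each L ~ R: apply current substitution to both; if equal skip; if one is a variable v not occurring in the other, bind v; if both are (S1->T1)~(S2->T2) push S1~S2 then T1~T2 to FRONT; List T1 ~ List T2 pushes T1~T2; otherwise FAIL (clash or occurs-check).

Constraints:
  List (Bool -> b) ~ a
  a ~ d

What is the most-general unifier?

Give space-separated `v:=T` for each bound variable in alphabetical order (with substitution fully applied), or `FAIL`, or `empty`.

step 1: unify List (Bool -> b) ~ a  [subst: {-} | 1 pending]
  bind a := List (Bool -> b)
step 2: unify List (Bool -> b) ~ d  [subst: {a:=List (Bool -> b)} | 0 pending]
  bind d := List (Bool -> b)

Answer: a:=List (Bool -> b) d:=List (Bool -> b)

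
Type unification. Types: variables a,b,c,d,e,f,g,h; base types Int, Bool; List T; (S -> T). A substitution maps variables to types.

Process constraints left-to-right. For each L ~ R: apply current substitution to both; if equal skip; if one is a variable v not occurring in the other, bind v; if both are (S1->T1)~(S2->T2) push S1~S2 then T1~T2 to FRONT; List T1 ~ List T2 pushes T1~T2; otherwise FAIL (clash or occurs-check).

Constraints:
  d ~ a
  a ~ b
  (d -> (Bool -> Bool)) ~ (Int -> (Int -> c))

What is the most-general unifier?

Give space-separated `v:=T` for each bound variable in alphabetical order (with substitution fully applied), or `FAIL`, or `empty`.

step 1: unify d ~ a  [subst: {-} | 2 pending]
  bind d := a
step 2: unify a ~ b  [subst: {d:=a} | 1 pending]
  bind a := b
step 3: unify (b -> (Bool -> Bool)) ~ (Int -> (Int -> c))  [subst: {d:=a, a:=b} | 0 pending]
  -> decompose arrow: push b~Int, (Bool -> Bool)~(Int -> c)
step 4: unify b ~ Int  [subst: {d:=a, a:=b} | 1 pending]
  bind b := Int
step 5: unify (Bool -> Bool) ~ (Int -> c)  [subst: {d:=a, a:=b, b:=Int} | 0 pending]
  -> decompose arrow: push Bool~Int, Bool~c
step 6: unify Bool ~ Int  [subst: {d:=a, a:=b, b:=Int} | 1 pending]
  clash: Bool vs Int

Answer: FAIL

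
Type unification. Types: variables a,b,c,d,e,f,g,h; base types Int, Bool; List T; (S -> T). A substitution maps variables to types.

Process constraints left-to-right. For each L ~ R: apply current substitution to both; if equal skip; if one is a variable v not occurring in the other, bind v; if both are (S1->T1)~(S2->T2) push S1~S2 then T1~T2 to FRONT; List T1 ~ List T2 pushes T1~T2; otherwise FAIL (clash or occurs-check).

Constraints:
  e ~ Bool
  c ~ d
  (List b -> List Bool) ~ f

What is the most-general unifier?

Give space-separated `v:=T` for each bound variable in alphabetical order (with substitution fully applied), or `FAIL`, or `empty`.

step 1: unify e ~ Bool  [subst: {-} | 2 pending]
  bind e := Bool
step 2: unify c ~ d  [subst: {e:=Bool} | 1 pending]
  bind c := d
step 3: unify (List b -> List Bool) ~ f  [subst: {e:=Bool, c:=d} | 0 pending]
  bind f := (List b -> List Bool)

Answer: c:=d e:=Bool f:=(List b -> List Bool)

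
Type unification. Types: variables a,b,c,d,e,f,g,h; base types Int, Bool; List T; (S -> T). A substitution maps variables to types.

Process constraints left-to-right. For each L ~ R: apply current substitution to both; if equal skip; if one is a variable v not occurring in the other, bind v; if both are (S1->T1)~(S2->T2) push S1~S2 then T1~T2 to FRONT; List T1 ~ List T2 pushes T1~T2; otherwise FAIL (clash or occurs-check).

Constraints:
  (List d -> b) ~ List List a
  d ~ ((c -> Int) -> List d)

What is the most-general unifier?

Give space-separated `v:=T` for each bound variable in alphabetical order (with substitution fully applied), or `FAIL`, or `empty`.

step 1: unify (List d -> b) ~ List List a  [subst: {-} | 1 pending]
  clash: (List d -> b) vs List List a

Answer: FAIL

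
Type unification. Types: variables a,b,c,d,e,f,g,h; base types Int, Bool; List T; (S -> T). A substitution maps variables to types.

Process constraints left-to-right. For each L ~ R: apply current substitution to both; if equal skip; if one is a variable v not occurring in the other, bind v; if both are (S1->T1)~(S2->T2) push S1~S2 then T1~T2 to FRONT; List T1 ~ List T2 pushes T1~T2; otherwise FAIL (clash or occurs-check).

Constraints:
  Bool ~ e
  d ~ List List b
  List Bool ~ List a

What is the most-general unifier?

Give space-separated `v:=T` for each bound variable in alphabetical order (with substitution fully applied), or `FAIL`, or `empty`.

step 1: unify Bool ~ e  [subst: {-} | 2 pending]
  bind e := Bool
step 2: unify d ~ List List b  [subst: {e:=Bool} | 1 pending]
  bind d := List List b
step 3: unify List Bool ~ List a  [subst: {e:=Bool, d:=List List b} | 0 pending]
  -> decompose List: push Bool~a
step 4: unify Bool ~ a  [subst: {e:=Bool, d:=List List b} | 0 pending]
  bind a := Bool

Answer: a:=Bool d:=List List b e:=Bool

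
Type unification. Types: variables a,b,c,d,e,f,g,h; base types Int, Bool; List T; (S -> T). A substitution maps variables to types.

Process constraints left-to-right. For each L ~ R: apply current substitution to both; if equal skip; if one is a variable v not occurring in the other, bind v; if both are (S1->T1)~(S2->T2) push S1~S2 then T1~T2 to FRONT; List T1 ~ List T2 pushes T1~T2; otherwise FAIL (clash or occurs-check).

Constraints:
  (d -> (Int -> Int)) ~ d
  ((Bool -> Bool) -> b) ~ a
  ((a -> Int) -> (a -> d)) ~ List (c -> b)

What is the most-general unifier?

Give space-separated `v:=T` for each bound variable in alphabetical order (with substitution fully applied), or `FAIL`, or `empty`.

Answer: FAIL

Derivation:
step 1: unify (d -> (Int -> Int)) ~ d  [subst: {-} | 2 pending]
  occurs-check fail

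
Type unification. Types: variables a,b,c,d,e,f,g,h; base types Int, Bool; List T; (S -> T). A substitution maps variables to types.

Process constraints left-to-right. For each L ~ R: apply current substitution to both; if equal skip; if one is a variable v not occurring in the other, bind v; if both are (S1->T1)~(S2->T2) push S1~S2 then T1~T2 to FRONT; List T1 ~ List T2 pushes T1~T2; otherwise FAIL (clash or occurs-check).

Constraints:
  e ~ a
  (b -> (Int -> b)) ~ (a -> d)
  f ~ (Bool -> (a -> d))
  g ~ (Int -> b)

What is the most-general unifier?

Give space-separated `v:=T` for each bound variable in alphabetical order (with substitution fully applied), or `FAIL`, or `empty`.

step 1: unify e ~ a  [subst: {-} | 3 pending]
  bind e := a
step 2: unify (b -> (Int -> b)) ~ (a -> d)  [subst: {e:=a} | 2 pending]
  -> decompose arrow: push b~a, (Int -> b)~d
step 3: unify b ~ a  [subst: {e:=a} | 3 pending]
  bind b := a
step 4: unify (Int -> a) ~ d  [subst: {e:=a, b:=a} | 2 pending]
  bind d := (Int -> a)
step 5: unify f ~ (Bool -> (a -> (Int -> a)))  [subst: {e:=a, b:=a, d:=(Int -> a)} | 1 pending]
  bind f := (Bool -> (a -> (Int -> a)))
step 6: unify g ~ (Int -> a)  [subst: {e:=a, b:=a, d:=(Int -> a), f:=(Bool -> (a -> (Int -> a)))} | 0 pending]
  bind g := (Int -> a)

Answer: b:=a d:=(Int -> a) e:=a f:=(Bool -> (a -> (Int -> a))) g:=(Int -> a)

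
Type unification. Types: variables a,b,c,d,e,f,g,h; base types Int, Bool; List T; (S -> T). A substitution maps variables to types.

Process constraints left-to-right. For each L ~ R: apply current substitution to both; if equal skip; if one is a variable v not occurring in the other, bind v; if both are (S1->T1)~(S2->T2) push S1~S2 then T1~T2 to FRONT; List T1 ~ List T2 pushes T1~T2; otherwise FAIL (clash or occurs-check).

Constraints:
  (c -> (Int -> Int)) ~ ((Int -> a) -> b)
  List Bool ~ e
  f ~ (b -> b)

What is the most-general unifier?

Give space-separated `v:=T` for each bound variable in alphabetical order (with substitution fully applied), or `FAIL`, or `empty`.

step 1: unify (c -> (Int -> Int)) ~ ((Int -> a) -> b)  [subst: {-} | 2 pending]
  -> decompose arrow: push c~(Int -> a), (Int -> Int)~b
step 2: unify c ~ (Int -> a)  [subst: {-} | 3 pending]
  bind c := (Int -> a)
step 3: unify (Int -> Int) ~ b  [subst: {c:=(Int -> a)} | 2 pending]
  bind b := (Int -> Int)
step 4: unify List Bool ~ e  [subst: {c:=(Int -> a), b:=(Int -> Int)} | 1 pending]
  bind e := List Bool
step 5: unify f ~ ((Int -> Int) -> (Int -> Int))  [subst: {c:=(Int -> a), b:=(Int -> Int), e:=List Bool} | 0 pending]
  bind f := ((Int -> Int) -> (Int -> Int))

Answer: b:=(Int -> Int) c:=(Int -> a) e:=List Bool f:=((Int -> Int) -> (Int -> Int))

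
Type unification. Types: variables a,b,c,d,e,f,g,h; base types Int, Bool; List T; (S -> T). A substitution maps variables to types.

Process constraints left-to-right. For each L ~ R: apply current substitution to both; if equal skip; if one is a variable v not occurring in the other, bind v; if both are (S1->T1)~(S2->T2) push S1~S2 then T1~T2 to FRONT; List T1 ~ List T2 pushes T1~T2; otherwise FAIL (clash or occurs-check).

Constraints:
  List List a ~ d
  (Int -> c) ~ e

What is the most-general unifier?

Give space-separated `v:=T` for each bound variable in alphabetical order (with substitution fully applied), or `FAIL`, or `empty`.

Answer: d:=List List a e:=(Int -> c)

Derivation:
step 1: unify List List a ~ d  [subst: {-} | 1 pending]
  bind d := List List a
step 2: unify (Int -> c) ~ e  [subst: {d:=List List a} | 0 pending]
  bind e := (Int -> c)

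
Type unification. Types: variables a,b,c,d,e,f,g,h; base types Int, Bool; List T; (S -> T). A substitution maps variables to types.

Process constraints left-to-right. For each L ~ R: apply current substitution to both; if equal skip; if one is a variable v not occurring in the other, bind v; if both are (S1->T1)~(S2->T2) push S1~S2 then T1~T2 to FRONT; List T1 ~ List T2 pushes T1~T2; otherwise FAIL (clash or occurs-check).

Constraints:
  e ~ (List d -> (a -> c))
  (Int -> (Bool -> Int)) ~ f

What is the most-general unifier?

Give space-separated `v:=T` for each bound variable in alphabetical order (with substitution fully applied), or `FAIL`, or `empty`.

Answer: e:=(List d -> (a -> c)) f:=(Int -> (Bool -> Int))

Derivation:
step 1: unify e ~ (List d -> (a -> c))  [subst: {-} | 1 pending]
  bind e := (List d -> (a -> c))
step 2: unify (Int -> (Bool -> Int)) ~ f  [subst: {e:=(List d -> (a -> c))} | 0 pending]
  bind f := (Int -> (Bool -> Int))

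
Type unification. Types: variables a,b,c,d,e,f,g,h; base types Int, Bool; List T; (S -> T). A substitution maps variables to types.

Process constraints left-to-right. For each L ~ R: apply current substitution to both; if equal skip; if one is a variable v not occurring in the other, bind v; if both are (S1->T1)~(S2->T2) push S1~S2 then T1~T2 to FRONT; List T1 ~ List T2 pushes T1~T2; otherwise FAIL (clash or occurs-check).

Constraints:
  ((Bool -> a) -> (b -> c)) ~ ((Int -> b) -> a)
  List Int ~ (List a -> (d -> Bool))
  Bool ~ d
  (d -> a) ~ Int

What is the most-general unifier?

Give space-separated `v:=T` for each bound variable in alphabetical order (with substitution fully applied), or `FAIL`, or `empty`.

Answer: FAIL

Derivation:
step 1: unify ((Bool -> a) -> (b -> c)) ~ ((Int -> b) -> a)  [subst: {-} | 3 pending]
  -> decompose arrow: push (Bool -> a)~(Int -> b), (b -> c)~a
step 2: unify (Bool -> a) ~ (Int -> b)  [subst: {-} | 4 pending]
  -> decompose arrow: push Bool~Int, a~b
step 3: unify Bool ~ Int  [subst: {-} | 5 pending]
  clash: Bool vs Int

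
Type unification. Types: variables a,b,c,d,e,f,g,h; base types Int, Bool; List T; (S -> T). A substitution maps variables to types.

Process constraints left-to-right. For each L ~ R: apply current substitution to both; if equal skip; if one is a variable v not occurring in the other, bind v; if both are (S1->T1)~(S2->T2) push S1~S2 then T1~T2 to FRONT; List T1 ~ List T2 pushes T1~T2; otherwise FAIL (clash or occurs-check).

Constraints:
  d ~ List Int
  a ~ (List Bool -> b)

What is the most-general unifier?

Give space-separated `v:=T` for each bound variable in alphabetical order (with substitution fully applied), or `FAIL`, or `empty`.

step 1: unify d ~ List Int  [subst: {-} | 1 pending]
  bind d := List Int
step 2: unify a ~ (List Bool -> b)  [subst: {d:=List Int} | 0 pending]
  bind a := (List Bool -> b)

Answer: a:=(List Bool -> b) d:=List Int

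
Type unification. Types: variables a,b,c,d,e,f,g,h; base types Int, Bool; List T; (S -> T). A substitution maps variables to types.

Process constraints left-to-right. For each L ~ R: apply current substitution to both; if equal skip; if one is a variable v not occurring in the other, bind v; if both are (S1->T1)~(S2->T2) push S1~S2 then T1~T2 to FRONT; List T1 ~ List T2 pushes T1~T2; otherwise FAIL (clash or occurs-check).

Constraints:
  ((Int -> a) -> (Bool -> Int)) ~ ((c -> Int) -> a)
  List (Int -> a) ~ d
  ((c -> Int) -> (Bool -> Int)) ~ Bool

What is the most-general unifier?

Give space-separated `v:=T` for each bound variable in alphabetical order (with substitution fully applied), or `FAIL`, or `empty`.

Answer: FAIL

Derivation:
step 1: unify ((Int -> a) -> (Bool -> Int)) ~ ((c -> Int) -> a)  [subst: {-} | 2 pending]
  -> decompose arrow: push (Int -> a)~(c -> Int), (Bool -> Int)~a
step 2: unify (Int -> a) ~ (c -> Int)  [subst: {-} | 3 pending]
  -> decompose arrow: push Int~c, a~Int
step 3: unify Int ~ c  [subst: {-} | 4 pending]
  bind c := Int
step 4: unify a ~ Int  [subst: {c:=Int} | 3 pending]
  bind a := Int
step 5: unify (Bool -> Int) ~ Int  [subst: {c:=Int, a:=Int} | 2 pending]
  clash: (Bool -> Int) vs Int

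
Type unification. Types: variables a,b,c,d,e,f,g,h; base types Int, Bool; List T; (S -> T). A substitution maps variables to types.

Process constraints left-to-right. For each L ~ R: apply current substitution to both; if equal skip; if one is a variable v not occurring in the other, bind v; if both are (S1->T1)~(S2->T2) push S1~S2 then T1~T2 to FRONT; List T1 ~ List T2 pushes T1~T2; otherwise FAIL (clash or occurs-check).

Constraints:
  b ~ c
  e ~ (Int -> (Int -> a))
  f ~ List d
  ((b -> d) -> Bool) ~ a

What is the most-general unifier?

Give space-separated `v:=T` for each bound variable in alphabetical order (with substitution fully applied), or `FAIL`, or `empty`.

step 1: unify b ~ c  [subst: {-} | 3 pending]
  bind b := c
step 2: unify e ~ (Int -> (Int -> a))  [subst: {b:=c} | 2 pending]
  bind e := (Int -> (Int -> a))
step 3: unify f ~ List d  [subst: {b:=c, e:=(Int -> (Int -> a))} | 1 pending]
  bind f := List d
step 4: unify ((c -> d) -> Bool) ~ a  [subst: {b:=c, e:=(Int -> (Int -> a)), f:=List d} | 0 pending]
  bind a := ((c -> d) -> Bool)

Answer: a:=((c -> d) -> Bool) b:=c e:=(Int -> (Int -> ((c -> d) -> Bool))) f:=List d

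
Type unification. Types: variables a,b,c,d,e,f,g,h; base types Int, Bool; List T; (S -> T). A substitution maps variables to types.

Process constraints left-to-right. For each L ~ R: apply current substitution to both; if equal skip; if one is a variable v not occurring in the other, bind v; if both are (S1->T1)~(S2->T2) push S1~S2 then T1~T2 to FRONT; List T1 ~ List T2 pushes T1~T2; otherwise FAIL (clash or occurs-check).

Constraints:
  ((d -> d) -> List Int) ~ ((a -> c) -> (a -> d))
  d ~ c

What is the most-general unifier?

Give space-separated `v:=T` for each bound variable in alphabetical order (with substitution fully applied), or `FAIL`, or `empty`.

step 1: unify ((d -> d) -> List Int) ~ ((a -> c) -> (a -> d))  [subst: {-} | 1 pending]
  -> decompose arrow: push (d -> d)~(a -> c), List Int~(a -> d)
step 2: unify (d -> d) ~ (a -> c)  [subst: {-} | 2 pending]
  -> decompose arrow: push d~a, d~c
step 3: unify d ~ a  [subst: {-} | 3 pending]
  bind d := a
step 4: unify a ~ c  [subst: {d:=a} | 2 pending]
  bind a := c
step 5: unify List Int ~ (c -> c)  [subst: {d:=a, a:=c} | 1 pending]
  clash: List Int vs (c -> c)

Answer: FAIL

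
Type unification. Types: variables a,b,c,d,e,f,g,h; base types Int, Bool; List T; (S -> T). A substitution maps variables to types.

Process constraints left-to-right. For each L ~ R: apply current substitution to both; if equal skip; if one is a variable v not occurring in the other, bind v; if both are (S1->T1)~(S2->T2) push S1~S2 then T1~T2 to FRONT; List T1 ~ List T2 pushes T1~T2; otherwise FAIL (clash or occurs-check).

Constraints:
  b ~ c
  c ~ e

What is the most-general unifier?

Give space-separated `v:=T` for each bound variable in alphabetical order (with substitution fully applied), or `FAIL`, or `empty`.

Answer: b:=e c:=e

Derivation:
step 1: unify b ~ c  [subst: {-} | 1 pending]
  bind b := c
step 2: unify c ~ e  [subst: {b:=c} | 0 pending]
  bind c := e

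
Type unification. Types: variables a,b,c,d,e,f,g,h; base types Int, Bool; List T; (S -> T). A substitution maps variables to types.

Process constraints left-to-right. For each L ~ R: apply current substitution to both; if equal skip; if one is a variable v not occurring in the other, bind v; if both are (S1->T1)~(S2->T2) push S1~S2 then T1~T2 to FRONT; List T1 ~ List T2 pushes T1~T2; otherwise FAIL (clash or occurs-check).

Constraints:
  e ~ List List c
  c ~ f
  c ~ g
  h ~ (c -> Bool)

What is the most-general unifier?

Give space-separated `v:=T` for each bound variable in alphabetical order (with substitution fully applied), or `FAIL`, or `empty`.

Answer: c:=g e:=List List g f:=g h:=(g -> Bool)

Derivation:
step 1: unify e ~ List List c  [subst: {-} | 3 pending]
  bind e := List List c
step 2: unify c ~ f  [subst: {e:=List List c} | 2 pending]
  bind c := f
step 3: unify f ~ g  [subst: {e:=List List c, c:=f} | 1 pending]
  bind f := g
step 4: unify h ~ (g -> Bool)  [subst: {e:=List List c, c:=f, f:=g} | 0 pending]
  bind h := (g -> Bool)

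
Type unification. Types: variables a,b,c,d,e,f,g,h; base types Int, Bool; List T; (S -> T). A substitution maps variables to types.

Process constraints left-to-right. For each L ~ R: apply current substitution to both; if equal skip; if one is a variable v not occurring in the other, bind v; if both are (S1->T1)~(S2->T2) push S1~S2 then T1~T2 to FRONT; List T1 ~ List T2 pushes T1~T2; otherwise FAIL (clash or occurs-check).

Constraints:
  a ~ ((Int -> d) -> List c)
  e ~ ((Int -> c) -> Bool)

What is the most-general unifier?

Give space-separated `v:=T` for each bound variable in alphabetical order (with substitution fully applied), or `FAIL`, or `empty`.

step 1: unify a ~ ((Int -> d) -> List c)  [subst: {-} | 1 pending]
  bind a := ((Int -> d) -> List c)
step 2: unify e ~ ((Int -> c) -> Bool)  [subst: {a:=((Int -> d) -> List c)} | 0 pending]
  bind e := ((Int -> c) -> Bool)

Answer: a:=((Int -> d) -> List c) e:=((Int -> c) -> Bool)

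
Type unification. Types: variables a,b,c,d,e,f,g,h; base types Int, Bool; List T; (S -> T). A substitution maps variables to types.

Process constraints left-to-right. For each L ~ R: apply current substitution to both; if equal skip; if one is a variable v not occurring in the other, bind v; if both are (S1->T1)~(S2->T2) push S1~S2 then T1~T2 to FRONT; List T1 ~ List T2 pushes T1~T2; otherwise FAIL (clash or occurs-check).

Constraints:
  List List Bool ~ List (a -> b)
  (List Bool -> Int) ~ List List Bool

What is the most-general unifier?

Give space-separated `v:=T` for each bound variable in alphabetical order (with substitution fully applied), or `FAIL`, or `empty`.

step 1: unify List List Bool ~ List (a -> b)  [subst: {-} | 1 pending]
  -> decompose List: push List Bool~(a -> b)
step 2: unify List Bool ~ (a -> b)  [subst: {-} | 1 pending]
  clash: List Bool vs (a -> b)

Answer: FAIL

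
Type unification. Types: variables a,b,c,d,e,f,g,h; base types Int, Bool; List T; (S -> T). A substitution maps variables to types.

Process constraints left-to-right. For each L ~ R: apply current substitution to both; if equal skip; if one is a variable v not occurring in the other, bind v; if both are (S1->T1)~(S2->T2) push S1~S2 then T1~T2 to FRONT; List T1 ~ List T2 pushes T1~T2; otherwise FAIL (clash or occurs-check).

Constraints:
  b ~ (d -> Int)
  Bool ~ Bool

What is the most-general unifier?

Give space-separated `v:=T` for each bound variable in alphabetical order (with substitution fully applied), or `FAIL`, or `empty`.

Answer: b:=(d -> Int)

Derivation:
step 1: unify b ~ (d -> Int)  [subst: {-} | 1 pending]
  bind b := (d -> Int)
step 2: unify Bool ~ Bool  [subst: {b:=(d -> Int)} | 0 pending]
  -> identical, skip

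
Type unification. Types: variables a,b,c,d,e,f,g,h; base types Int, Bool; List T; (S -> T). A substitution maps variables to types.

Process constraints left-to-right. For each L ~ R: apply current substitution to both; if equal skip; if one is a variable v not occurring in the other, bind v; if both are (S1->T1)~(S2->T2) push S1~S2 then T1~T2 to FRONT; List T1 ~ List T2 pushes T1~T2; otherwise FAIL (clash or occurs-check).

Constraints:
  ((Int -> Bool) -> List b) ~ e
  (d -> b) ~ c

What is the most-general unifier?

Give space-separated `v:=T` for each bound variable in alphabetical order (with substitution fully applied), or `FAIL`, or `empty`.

step 1: unify ((Int -> Bool) -> List b) ~ e  [subst: {-} | 1 pending]
  bind e := ((Int -> Bool) -> List b)
step 2: unify (d -> b) ~ c  [subst: {e:=((Int -> Bool) -> List b)} | 0 pending]
  bind c := (d -> b)

Answer: c:=(d -> b) e:=((Int -> Bool) -> List b)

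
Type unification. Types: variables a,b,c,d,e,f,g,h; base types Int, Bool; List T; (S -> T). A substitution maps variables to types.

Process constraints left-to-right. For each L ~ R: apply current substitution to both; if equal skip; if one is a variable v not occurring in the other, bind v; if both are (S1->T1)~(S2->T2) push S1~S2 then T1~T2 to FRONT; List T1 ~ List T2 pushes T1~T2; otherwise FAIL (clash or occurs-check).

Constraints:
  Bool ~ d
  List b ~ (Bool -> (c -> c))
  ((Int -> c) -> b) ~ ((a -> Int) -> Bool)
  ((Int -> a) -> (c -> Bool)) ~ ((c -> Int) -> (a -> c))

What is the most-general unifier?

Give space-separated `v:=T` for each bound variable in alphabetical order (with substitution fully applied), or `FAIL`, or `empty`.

step 1: unify Bool ~ d  [subst: {-} | 3 pending]
  bind d := Bool
step 2: unify List b ~ (Bool -> (c -> c))  [subst: {d:=Bool} | 2 pending]
  clash: List b vs (Bool -> (c -> c))

Answer: FAIL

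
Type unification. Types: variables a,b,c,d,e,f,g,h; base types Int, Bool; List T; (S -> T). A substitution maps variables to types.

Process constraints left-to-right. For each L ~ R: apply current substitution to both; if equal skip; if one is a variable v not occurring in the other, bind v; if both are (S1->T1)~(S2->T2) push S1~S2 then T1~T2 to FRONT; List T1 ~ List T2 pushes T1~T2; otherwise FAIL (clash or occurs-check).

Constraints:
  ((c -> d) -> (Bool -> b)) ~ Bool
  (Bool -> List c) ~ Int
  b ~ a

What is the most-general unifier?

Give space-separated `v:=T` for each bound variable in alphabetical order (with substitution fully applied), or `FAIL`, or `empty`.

step 1: unify ((c -> d) -> (Bool -> b)) ~ Bool  [subst: {-} | 2 pending]
  clash: ((c -> d) -> (Bool -> b)) vs Bool

Answer: FAIL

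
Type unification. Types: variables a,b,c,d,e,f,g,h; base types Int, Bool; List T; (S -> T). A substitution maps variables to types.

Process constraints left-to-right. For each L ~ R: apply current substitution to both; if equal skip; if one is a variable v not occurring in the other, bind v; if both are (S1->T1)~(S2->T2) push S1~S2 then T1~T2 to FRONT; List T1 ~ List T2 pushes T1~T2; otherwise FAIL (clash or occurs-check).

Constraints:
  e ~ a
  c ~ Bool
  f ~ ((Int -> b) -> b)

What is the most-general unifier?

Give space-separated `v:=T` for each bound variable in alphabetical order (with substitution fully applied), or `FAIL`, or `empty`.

step 1: unify e ~ a  [subst: {-} | 2 pending]
  bind e := a
step 2: unify c ~ Bool  [subst: {e:=a} | 1 pending]
  bind c := Bool
step 3: unify f ~ ((Int -> b) -> b)  [subst: {e:=a, c:=Bool} | 0 pending]
  bind f := ((Int -> b) -> b)

Answer: c:=Bool e:=a f:=((Int -> b) -> b)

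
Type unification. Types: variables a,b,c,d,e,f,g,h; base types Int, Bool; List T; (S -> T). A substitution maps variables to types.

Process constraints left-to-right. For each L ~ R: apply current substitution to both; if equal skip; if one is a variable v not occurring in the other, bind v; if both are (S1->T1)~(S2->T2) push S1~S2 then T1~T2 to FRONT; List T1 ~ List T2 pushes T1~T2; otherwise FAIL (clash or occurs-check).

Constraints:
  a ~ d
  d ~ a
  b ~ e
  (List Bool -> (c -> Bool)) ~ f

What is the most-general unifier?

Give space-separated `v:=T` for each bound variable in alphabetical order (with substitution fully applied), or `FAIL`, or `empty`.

step 1: unify a ~ d  [subst: {-} | 3 pending]
  bind a := d
step 2: unify d ~ d  [subst: {a:=d} | 2 pending]
  -> identical, skip
step 3: unify b ~ e  [subst: {a:=d} | 1 pending]
  bind b := e
step 4: unify (List Bool -> (c -> Bool)) ~ f  [subst: {a:=d, b:=e} | 0 pending]
  bind f := (List Bool -> (c -> Bool))

Answer: a:=d b:=e f:=(List Bool -> (c -> Bool))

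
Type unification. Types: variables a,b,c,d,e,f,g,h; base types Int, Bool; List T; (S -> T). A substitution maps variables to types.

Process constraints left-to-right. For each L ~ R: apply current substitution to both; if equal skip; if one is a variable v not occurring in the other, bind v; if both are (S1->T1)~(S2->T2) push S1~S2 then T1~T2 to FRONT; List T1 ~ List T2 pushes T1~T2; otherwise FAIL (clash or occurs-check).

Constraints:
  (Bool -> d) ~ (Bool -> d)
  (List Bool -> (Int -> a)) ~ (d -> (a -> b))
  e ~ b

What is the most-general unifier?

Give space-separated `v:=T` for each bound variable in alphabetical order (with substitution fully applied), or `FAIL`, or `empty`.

step 1: unify (Bool -> d) ~ (Bool -> d)  [subst: {-} | 2 pending]
  -> identical, skip
step 2: unify (List Bool -> (Int -> a)) ~ (d -> (a -> b))  [subst: {-} | 1 pending]
  -> decompose arrow: push List Bool~d, (Int -> a)~(a -> b)
step 3: unify List Bool ~ d  [subst: {-} | 2 pending]
  bind d := List Bool
step 4: unify (Int -> a) ~ (a -> b)  [subst: {d:=List Bool} | 1 pending]
  -> decompose arrow: push Int~a, a~b
step 5: unify Int ~ a  [subst: {d:=List Bool} | 2 pending]
  bind a := Int
step 6: unify Int ~ b  [subst: {d:=List Bool, a:=Int} | 1 pending]
  bind b := Int
step 7: unify e ~ Int  [subst: {d:=List Bool, a:=Int, b:=Int} | 0 pending]
  bind e := Int

Answer: a:=Int b:=Int d:=List Bool e:=Int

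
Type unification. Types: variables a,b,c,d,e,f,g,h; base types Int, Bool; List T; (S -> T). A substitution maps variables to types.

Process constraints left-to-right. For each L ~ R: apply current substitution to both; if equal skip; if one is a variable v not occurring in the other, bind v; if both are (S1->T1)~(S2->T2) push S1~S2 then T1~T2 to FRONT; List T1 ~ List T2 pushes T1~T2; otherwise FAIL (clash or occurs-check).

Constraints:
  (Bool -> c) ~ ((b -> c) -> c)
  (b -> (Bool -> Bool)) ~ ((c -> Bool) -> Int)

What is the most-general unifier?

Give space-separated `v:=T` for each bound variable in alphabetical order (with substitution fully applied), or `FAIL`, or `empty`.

step 1: unify (Bool -> c) ~ ((b -> c) -> c)  [subst: {-} | 1 pending]
  -> decompose arrow: push Bool~(b -> c), c~c
step 2: unify Bool ~ (b -> c)  [subst: {-} | 2 pending]
  clash: Bool vs (b -> c)

Answer: FAIL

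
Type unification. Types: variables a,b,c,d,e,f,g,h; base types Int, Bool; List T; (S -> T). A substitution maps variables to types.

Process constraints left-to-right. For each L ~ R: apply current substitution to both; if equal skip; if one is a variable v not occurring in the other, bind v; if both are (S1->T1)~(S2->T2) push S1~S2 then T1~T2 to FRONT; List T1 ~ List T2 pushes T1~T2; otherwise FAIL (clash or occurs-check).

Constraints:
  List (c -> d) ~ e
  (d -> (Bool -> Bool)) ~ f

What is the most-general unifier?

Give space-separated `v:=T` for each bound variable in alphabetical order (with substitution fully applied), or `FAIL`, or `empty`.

Answer: e:=List (c -> d) f:=(d -> (Bool -> Bool))

Derivation:
step 1: unify List (c -> d) ~ e  [subst: {-} | 1 pending]
  bind e := List (c -> d)
step 2: unify (d -> (Bool -> Bool)) ~ f  [subst: {e:=List (c -> d)} | 0 pending]
  bind f := (d -> (Bool -> Bool))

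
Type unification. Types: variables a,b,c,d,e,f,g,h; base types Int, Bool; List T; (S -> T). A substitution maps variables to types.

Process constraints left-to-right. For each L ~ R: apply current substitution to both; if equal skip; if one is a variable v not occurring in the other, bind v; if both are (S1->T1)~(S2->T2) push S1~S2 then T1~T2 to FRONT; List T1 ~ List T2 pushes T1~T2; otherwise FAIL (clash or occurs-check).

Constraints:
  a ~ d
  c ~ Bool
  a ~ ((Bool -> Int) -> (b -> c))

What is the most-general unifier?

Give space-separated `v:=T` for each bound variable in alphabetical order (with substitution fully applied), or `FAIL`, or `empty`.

step 1: unify a ~ d  [subst: {-} | 2 pending]
  bind a := d
step 2: unify c ~ Bool  [subst: {a:=d} | 1 pending]
  bind c := Bool
step 3: unify d ~ ((Bool -> Int) -> (b -> Bool))  [subst: {a:=d, c:=Bool} | 0 pending]
  bind d := ((Bool -> Int) -> (b -> Bool))

Answer: a:=((Bool -> Int) -> (b -> Bool)) c:=Bool d:=((Bool -> Int) -> (b -> Bool))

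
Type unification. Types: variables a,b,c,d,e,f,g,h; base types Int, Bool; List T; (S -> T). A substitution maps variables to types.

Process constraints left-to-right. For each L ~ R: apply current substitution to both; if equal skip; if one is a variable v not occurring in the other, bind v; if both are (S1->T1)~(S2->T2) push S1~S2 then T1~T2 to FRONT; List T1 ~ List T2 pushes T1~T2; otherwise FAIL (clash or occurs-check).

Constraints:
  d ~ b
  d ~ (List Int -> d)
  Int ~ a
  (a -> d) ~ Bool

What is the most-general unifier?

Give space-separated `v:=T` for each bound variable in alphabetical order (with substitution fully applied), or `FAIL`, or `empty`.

Answer: FAIL

Derivation:
step 1: unify d ~ b  [subst: {-} | 3 pending]
  bind d := b
step 2: unify b ~ (List Int -> b)  [subst: {d:=b} | 2 pending]
  occurs-check fail: b in (List Int -> b)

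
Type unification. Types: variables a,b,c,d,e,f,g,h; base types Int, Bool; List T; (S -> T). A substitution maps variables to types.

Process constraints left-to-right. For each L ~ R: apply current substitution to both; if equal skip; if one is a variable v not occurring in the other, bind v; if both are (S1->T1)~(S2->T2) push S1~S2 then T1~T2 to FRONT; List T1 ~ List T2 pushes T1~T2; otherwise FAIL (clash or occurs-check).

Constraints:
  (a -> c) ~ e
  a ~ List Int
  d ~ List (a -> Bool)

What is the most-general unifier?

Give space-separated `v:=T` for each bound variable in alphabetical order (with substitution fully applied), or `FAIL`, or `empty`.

Answer: a:=List Int d:=List (List Int -> Bool) e:=(List Int -> c)

Derivation:
step 1: unify (a -> c) ~ e  [subst: {-} | 2 pending]
  bind e := (a -> c)
step 2: unify a ~ List Int  [subst: {e:=(a -> c)} | 1 pending]
  bind a := List Int
step 3: unify d ~ List (List Int -> Bool)  [subst: {e:=(a -> c), a:=List Int} | 0 pending]
  bind d := List (List Int -> Bool)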